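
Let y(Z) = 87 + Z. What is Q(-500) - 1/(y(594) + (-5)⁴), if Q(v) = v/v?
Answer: 1305/1306 ≈ 0.99923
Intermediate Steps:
Q(v) = 1
Q(-500) - 1/(y(594) + (-5)⁴) = 1 - 1/((87 + 594) + (-5)⁴) = 1 - 1/(681 + 625) = 1 - 1/1306 = 1305/1306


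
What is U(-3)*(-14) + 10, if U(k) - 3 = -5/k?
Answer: -166/3 ≈ -55.333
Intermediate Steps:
U(k) = 3 - 5/k
U(-3)*(-14) + 10 = (3 - 5/(-3))*(-14) + 10 = (3 - 5*(-1/3))*(-14) + 10 = (3 + 5/3)*(-14) + 10 = (14/3)*(-14) + 10 = -196/3 + 10 = -166/3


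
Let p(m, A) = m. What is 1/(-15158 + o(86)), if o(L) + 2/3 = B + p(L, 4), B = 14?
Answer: -3/45176 ≈ -6.6407e-5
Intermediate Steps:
o(L) = 40/3 + L (o(L) = -⅔ + (14 + L) = 40/3 + L)
1/(-15158 + o(86)) = 1/(-15158 + (40/3 + 86)) = 1/(-15158 + 298/3) = 1/(-45176/3) = -3/45176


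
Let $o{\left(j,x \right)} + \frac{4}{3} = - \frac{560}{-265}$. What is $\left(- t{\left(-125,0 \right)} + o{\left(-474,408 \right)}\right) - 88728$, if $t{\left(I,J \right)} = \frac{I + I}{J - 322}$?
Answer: $- \frac{2271347983}{25599} \approx -88728.0$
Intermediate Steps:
$o{\left(j,x \right)} = \frac{124}{159}$ ($o{\left(j,x \right)} = - \frac{4}{3} - \frac{560}{-265} = - \frac{4}{3} - - \frac{112}{53} = - \frac{4}{3} + \frac{112}{53} = \frac{124}{159}$)
$t{\left(I,J \right)} = \frac{2 I}{-322 + J}$
$\left(- t{\left(-125,0 \right)} + o{\left(-474,408 \right)}\right) - 88728 = \left(- \frac{2 \left(-125\right)}{-322 + 0} + \frac{124}{159}\right) - 88728 = \left(- \frac{2 \left(-125\right)}{-322} + \frac{124}{159}\right) - 88728 = \left(- \frac{2 \left(-125\right) \left(-1\right)}{322} + \frac{124}{159}\right) - 88728 = \left(\left(-1\right) \frac{125}{161} + \frac{124}{159}\right) - 88728 = \left(- \frac{125}{161} + \frac{124}{159}\right) - 88728 = \frac{89}{25599} - 88728 = - \frac{2271347983}{25599}$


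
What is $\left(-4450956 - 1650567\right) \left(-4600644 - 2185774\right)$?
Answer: $41407485514614$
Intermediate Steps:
$\left(-4450956 - 1650567\right) \left(-4600644 - 2185774\right) = \left(-6101523\right) \left(-6786418\right) = 41407485514614$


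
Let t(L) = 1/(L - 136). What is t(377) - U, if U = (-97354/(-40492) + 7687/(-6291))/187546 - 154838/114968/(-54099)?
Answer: 511991353920045942118/124324720688508106042269 ≈ 0.0041182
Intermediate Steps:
t(L) = 1/(-136 + L)
U = 16094839857733751/515870210325759776109 (U = (-97354*(-1/40492) + 7687*(-1/6291))*(1/187546) - 154838*1/114968*(-1/54099) = (48677/20246 - 7687/6291)*(1/187546) - 77419/57484*(-1/54099) = (150596005/127367586)*(1/187546) + 77419/3109826916 = 150596005/23887281283956 + 77419/3109826916 = 16094839857733751/515870210325759776109 ≈ 3.1199e-5)
t(377) - U = 1/(-136 + 377) - 1*16094839857733751/515870210325759776109 = 1/241 - 16094839857733751/515870210325759776109 = 511991353920045942118/124324720688508106042269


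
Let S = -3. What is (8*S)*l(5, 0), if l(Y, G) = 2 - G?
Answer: -48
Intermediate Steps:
(8*S)*l(5, 0) = (8*(-3))*(2 - 1*0) = -24*(2 + 0) = -24*2 = -48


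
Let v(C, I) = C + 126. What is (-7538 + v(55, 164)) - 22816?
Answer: -30173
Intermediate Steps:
v(C, I) = 126 + C
(-7538 + v(55, 164)) - 22816 = (-7538 + (126 + 55)) - 22816 = (-7538 + 181) - 22816 = -7357 - 22816 = -30173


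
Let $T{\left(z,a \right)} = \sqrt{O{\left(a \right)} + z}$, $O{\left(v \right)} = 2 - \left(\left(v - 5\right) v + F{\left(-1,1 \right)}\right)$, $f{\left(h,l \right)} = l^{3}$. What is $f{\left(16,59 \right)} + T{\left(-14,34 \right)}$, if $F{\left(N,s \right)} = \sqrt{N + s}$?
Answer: $205379 + i \sqrt{998} \approx 2.0538 \cdot 10^{5} + 31.591 i$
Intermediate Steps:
$O{\left(v \right)} = 2 - v \left(-5 + v\right)$ ($O{\left(v \right)} = 2 - \left(\left(v - 5\right) v + \sqrt{-1 + 1}\right) = 2 - \left(\left(-5 + v\right) v + \sqrt{0}\right) = 2 - \left(v \left(-5 + v\right) + 0\right) = 2 - v \left(-5 + v\right)$)
$T{\left(z,a \right)} = \sqrt{2 + z - a^{2} + 5 a}$ ($T{\left(z,a \right)} = \sqrt{\left(2 - a^{2} + 5 a\right) + z} = \sqrt{2 + z - a^{2} + 5 a}$)
$f{\left(16,59 \right)} + T{\left(-14,34 \right)} = 59^{3} + \sqrt{2 - 14 - 34^{2} + 5 \cdot 34} = 205379 + \sqrt{2 - 14 - 1156 + 170} = 205379 + \sqrt{-998} = 205379 + i \sqrt{998}$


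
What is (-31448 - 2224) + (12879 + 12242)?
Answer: -8551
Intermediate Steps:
(-31448 - 2224) + (12879 + 12242) = -33672 + 25121 = -8551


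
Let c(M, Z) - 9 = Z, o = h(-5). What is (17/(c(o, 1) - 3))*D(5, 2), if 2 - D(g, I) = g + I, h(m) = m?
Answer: -85/7 ≈ -12.143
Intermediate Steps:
o = -5
c(M, Z) = 9 + Z
D(g, I) = 2 - I - g (D(g, I) = 2 - (g + I) = 2 - (I + g) = 2 + (-I - g) = 2 - I - g)
(17/(c(o, 1) - 3))*D(5, 2) = (17/((9 + 1) - 3))*(2 - 1*2 - 1*5) = (17/(10 - 3))*(2 - 2 - 5) = (17/7)*(-5) = -85/7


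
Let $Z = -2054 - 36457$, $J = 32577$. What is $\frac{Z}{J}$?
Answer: $- \frac{12837}{10859} \approx -1.1822$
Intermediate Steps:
$Z = -38511$ ($Z = -2054 - 36457 = -38511$)
$\frac{Z}{J} = - \frac{38511}{32577} = \left(-38511\right) \frac{1}{32577} = - \frac{12837}{10859}$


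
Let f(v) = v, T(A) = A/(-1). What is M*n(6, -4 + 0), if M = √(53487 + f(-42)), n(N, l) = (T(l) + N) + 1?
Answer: 11*√53445 ≈ 2543.0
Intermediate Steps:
T(A) = -A (T(A) = A*(-1) = -A)
n(N, l) = 1 + N - l (n(N, l) = (-l + N) + 1 = (N - l) + 1 = 1 + N - l)
M = √53445 (M = √(53487 - 42) = √53445 ≈ 231.18)
M*n(6, -4 + 0) = √53445*(1 + 6 - (-4 + 0)) = √53445*(1 + 6 - 1*(-4)) = √53445*(1 + 6 + 4) = √53445*11 = 11*√53445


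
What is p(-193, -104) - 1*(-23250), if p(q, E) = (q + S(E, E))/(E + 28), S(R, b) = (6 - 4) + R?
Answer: 1767295/76 ≈ 23254.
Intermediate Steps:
S(R, b) = 2 + R
p(q, E) = (2 + E + q)/(28 + E) (p(q, E) = (q + (2 + E))/(E + 28) = (2 + E + q)/(28 + E))
p(-193, -104) - 1*(-23250) = (2 - 104 - 193)/(28 - 104) - 1*(-23250) = -295/(-76) + 23250 = -1/76*(-295) + 23250 = 295/76 + 23250 = 1767295/76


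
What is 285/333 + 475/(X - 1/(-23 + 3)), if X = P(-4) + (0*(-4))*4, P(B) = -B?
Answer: 354065/2997 ≈ 118.14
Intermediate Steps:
X = 4 (X = -1*(-4) + (0*(-4))*4 = 4 + 0*4 = 4 + 0 = 4)
285/333 + 475/(X - 1/(-23 + 3)) = 285/333 + 475/(4 - 1/(-23 + 3)) = 285*(1/333) + 475/(4 - 1/(-20)) = 95/111 + 475/(4 - 1*(-1/20)) = 95/111 + 475/(4 + 1/20) = 95/111 + 475/(81/20) = 95/111 + 475*(20/81) = 95/111 + 9500/81 = 354065/2997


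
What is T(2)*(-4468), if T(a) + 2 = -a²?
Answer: 26808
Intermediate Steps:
T(a) = -2 - a²
T(2)*(-4468) = (-2 - 1*2²)*(-4468) = (-2 - 1*4)*(-4468) = (-2 - 4)*(-4468) = -6*(-4468) = 26808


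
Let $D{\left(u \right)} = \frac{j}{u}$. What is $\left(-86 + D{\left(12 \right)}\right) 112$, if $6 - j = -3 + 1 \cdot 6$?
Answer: $-9604$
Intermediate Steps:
$j = 3$ ($j = 6 - \left(-3 + 1 \cdot 6\right) = 6 - \left(-3 + 6\right) = 6 - 3 = 3$)
$D{\left(u \right)} = \frac{3}{u}$
$\left(-86 + D{\left(12 \right)}\right) 112 = \left(-86 + \frac{3}{12}\right) 112 = \left(-86 + 3 \cdot \frac{1}{12}\right) 112 = \left(-86 + \frac{1}{4}\right) 112 = \left(- \frac{343}{4}\right) 112 = -9604$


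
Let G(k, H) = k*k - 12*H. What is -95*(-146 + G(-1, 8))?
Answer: 22895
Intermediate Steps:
G(k, H) = k² - 12*H
-95*(-146 + G(-1, 8)) = -95*(-146 + ((-1)² - 12*8)) = -95*(-146 + (1 - 96)) = -95*(-146 - 95) = -95*(-241) = 22895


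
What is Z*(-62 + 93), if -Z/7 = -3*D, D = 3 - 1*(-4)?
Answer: 4557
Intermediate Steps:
D = 7 (D = 3 + 4 = 7)
Z = 147 (Z = -(-21)*7 = -7*(-21) = 147)
Z*(-62 + 93) = 147*(-62 + 93) = 147*31 = 4557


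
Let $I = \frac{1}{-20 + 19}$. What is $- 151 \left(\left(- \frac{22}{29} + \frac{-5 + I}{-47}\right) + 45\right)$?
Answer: $- \frac{9131725}{1363} \approx -6699.7$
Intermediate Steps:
$I = -1$ ($I = \frac{1}{-1} = -1$)
$- 151 \left(\left(- \frac{22}{29} + \frac{-5 + I}{-47}\right) + 45\right) = - 151 \left(\left(- \frac{22}{29} + \frac{-5 - 1}{-47}\right) + 45\right) = - 151 \left(\left(\left(-22\right) \frac{1}{29} - - \frac{6}{47}\right) + 45\right) = - 151 \left(\left(- \frac{22}{29} + \frac{6}{47}\right) + 45\right) = - 151 \left(- \frac{860}{1363} + 45\right) = \left(-151\right) \frac{60475}{1363} = - \frac{9131725}{1363}$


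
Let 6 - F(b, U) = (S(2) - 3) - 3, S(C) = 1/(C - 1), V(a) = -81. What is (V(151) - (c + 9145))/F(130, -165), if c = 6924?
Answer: -16150/11 ≈ -1468.2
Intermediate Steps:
S(C) = 1/(-1 + C)
F(b, U) = 11 (F(b, U) = 6 - ((1/(-1 + 2) - 3) - 3) = 6 - ((1/1 - 3) - 3) = 6 - ((1 - 3) - 3) = 6 - (-2 - 3) = 6 - 1*(-5) = 6 + 5 = 11)
(V(151) - (c + 9145))/F(130, -165) = (-81 - (6924 + 9145))/11 = (-81 - 1*16069)*(1/11) = (-81 - 16069)*(1/11) = -16150*1/11 = -16150/11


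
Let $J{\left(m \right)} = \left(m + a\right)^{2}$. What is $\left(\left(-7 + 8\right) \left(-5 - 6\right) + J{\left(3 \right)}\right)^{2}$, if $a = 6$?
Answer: $4900$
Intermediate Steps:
$J{\left(m \right)} = \left(6 + m\right)^{2}$ ($J{\left(m \right)} = \left(m + 6\right)^{2} = \left(6 + m\right)^{2}$)
$\left(\left(-7 + 8\right) \left(-5 - 6\right) + J{\left(3 \right)}\right)^{2} = \left(\left(-7 + 8\right) \left(-5 - 6\right) + \left(6 + 3\right)^{2}\right)^{2} = \left(1 \left(-11\right) + 9^{2}\right)^{2} = \left(-11 + 81\right)^{2} = 70^{2} = 4900$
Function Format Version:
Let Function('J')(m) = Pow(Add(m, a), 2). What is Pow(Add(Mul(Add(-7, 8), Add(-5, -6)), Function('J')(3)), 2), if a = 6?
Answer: 4900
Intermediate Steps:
Function('J')(m) = Pow(Add(6, m), 2) (Function('J')(m) = Pow(Add(m, 6), 2) = Pow(Add(6, m), 2))
Pow(Add(Mul(Add(-7, 8), Add(-5, -6)), Function('J')(3)), 2) = Pow(Add(Mul(Add(-7, 8), Add(-5, -6)), Pow(Add(6, 3), 2)), 2) = Pow(Add(Mul(1, -11), Pow(9, 2)), 2) = Pow(Add(-11, 81), 2) = Pow(70, 2) = 4900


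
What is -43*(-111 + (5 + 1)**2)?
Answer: 3225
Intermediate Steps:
-43*(-111 + (5 + 1)**2) = -43*(-111 + 6**2) = -43*(-111 + 36) = -43*(-75) = 3225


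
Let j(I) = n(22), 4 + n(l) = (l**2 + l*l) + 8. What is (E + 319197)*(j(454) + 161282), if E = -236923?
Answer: 13349285596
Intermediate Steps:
n(l) = 4 + 2*l**2 (n(l) = -4 + ((l**2 + l*l) + 8) = -4 + ((l**2 + l**2) + 8) = -4 + (2*l**2 + 8) = -4 + (8 + 2*l**2) = 4 + 2*l**2)
j(I) = 972 (j(I) = 4 + 2*22**2 = 4 + 2*484 = 4 + 968 = 972)
(E + 319197)*(j(454) + 161282) = (-236923 + 319197)*(972 + 161282) = 82274*162254 = 13349285596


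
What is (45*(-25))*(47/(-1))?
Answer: 52875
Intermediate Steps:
(45*(-25))*(47/(-1)) = -52875*(-1) = -1125*(-47) = 52875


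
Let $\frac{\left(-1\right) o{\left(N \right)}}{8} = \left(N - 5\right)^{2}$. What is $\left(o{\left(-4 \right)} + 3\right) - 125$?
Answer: $-770$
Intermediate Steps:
$o{\left(N \right)} = - 8 \left(-5 + N\right)^{2}$ ($o{\left(N \right)} = - 8 \left(N - 5\right)^{2} = - 8 \left(-5 + N\right)^{2}$)
$\left(o{\left(-4 \right)} + 3\right) - 125 = \left(- 8 \left(-5 - 4\right)^{2} + 3\right) - 125 = \left(- 8 \left(-9\right)^{2} + 3\right) - 125 = \left(\left(-8\right) 81 + 3\right) - 125 = \left(-648 + 3\right) - 125 = -645 - 125 = -770$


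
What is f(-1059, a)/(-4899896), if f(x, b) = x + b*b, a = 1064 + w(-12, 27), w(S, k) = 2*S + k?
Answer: -568715/2449948 ≈ -0.23213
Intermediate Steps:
w(S, k) = k + 2*S
a = 1067 (a = 1064 + (27 + 2*(-12)) = 1064 + (27 - 24) = 1064 + 3 = 1067)
f(x, b) = x + b²
f(-1059, a)/(-4899896) = (-1059 + 1067²)/(-4899896) = (-1059 + 1138489)*(-1/4899896) = 1137430*(-1/4899896) = -568715/2449948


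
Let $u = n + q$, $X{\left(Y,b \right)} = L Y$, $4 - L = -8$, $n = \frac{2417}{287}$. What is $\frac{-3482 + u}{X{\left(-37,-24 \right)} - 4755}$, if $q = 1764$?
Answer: $\frac{490649}{1492113} \approx 0.32883$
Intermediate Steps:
$n = \frac{2417}{287}$ ($n = 2417 \cdot \frac{1}{287} = \frac{2417}{287} \approx 8.4216$)
$L = 12$ ($L = 4 - -8 = 4 + 8 = 12$)
$X{\left(Y,b \right)} = 12 Y$
$u = \frac{508685}{287}$ ($u = \frac{2417}{287} + 1764 = \frac{508685}{287} \approx 1772.4$)
$\frac{-3482 + u}{X{\left(-37,-24 \right)} - 4755} = \frac{-3482 + \frac{508685}{287}}{12 \left(-37\right) - 4755} = - \frac{490649}{287 \left(-444 - 4755\right)} = - \frac{490649}{287 \left(-5199\right)} = \left(- \frac{490649}{287}\right) \left(- \frac{1}{5199}\right) = \frac{490649}{1492113}$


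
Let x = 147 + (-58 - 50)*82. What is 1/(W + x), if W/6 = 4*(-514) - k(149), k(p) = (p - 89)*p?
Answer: -1/74685 ≈ -1.3390e-5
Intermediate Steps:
k(p) = p*(-89 + p) (k(p) = (-89 + p)*p = p*(-89 + p))
x = -8709 (x = 147 - 108*82 = 147 - 8856 = -8709)
W = -65976 (W = 6*(4*(-514) - 149*(-89 + 149)) = 6*(-2056 - 149*60) = 6*(-2056 - 1*8940) = 6*(-2056 - 8940) = 6*(-10996) = -65976)
1/(W + x) = 1/(-65976 - 8709) = 1/(-74685) = -1/74685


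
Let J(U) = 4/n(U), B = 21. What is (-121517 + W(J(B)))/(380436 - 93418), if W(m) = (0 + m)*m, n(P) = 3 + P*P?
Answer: -748605478/1768174389 ≈ -0.42338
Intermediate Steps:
n(P) = 3 + P²
J(U) = 4/(3 + U²)
W(m) = m² (W(m) = m*m = m²)
(-121517 + W(J(B)))/(380436 - 93418) = (-121517 + (4/(3 + 21²))²)/(380436 - 93418) = (-121517 + (4/(3 + 441))²)/287018 = (-121517 + (4/444)²)*(1/287018) = (-121517 + (4*(1/444))²)*(1/287018) = (-121517 + (1/111)²)*(1/287018) = (-121517 + 1/12321)*(1/287018) = -1497210956/12321*1/287018 = -748605478/1768174389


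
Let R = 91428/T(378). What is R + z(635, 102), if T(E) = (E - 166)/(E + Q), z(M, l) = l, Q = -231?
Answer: 3365385/53 ≈ 63498.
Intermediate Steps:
T(E) = (-166 + E)/(-231 + E) (T(E) = (E - 166)/(E - 231) = (-166 + E)/(-231 + E))
R = 3359979/53 (R = 91428/(((-166 + 378)/(-231 + 378))) = 91428/((212/147)) = 91428/(((1/147)*212)) = 91428/(212/147) = 91428*(147/212) = 3359979/53 ≈ 63396.)
R + z(635, 102) = 3359979/53 + 102 = 3365385/53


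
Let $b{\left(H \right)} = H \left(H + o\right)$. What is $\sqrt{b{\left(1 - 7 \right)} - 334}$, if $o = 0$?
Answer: $i \sqrt{298} \approx 17.263 i$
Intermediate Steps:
$b{\left(H \right)} = H^{2}$ ($b{\left(H \right)} = H \left(H + 0\right) = H H = H^{2}$)
$\sqrt{b{\left(1 - 7 \right)} - 334} = \sqrt{\left(1 - 7\right)^{2} - 334} = \sqrt{\left(-6\right)^{2} - 334} = \sqrt{36 - 334} = \sqrt{-298} = i \sqrt{298}$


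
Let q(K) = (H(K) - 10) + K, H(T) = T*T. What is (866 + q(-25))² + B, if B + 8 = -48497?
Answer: 2071431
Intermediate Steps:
B = -48505 (B = -8 - 48497 = -48505)
H(T) = T²
q(K) = -10 + K + K² (q(K) = (K² - 10) + K = (-10 + K²) + K = -10 + K + K²)
(866 + q(-25))² + B = (866 + (-10 - 25 + (-25)²))² - 48505 = (866 + (-10 - 25 + 625))² - 48505 = (866 + 590)² - 48505 = 1456² - 48505 = 2119936 - 48505 = 2071431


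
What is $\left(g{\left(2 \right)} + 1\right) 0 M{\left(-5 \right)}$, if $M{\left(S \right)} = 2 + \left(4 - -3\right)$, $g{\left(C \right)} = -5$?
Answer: $0$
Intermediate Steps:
$M{\left(S \right)} = 9$ ($M{\left(S \right)} = 2 + \left(4 + 3\right) = 2 + 7 = 9$)
$\left(g{\left(2 \right)} + 1\right) 0 M{\left(-5 \right)} = \left(-5 + 1\right) 0 \cdot 9 = \left(-4\right) 0 \cdot 9 = 0 \cdot 9 = 0$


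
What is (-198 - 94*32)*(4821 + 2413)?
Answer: -23192204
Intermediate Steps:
(-198 - 94*32)*(4821 + 2413) = (-198 - 3008)*7234 = -3206*7234 = -23192204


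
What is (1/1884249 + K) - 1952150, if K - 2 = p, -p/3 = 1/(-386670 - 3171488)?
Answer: -13088089694751067711/6704455653342 ≈ -1.9521e+6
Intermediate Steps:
p = 3/3558158 (p = -3/(-386670 - 3171488) = -3/(-3558158) = -3*(-1/3558158) = 3/3558158 ≈ 8.4313e-7)
K = 7116319/3558158 (K = 2 + 3/3558158 = 7116319/3558158 ≈ 2.0000)
(1/1884249 + K) - 1952150 = (1/1884249 + 7116319/3558158) - 1952150 = 13408920517589/6704455653342 - 1952150 = -13088089694751067711/6704455653342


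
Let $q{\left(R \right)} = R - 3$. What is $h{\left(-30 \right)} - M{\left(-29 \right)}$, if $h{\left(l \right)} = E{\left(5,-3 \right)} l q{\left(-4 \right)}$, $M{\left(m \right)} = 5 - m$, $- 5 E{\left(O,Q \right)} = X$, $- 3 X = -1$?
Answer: $-48$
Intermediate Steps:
$X = \frac{1}{3}$ ($X = \left(- \frac{1}{3}\right) \left(-1\right) = \frac{1}{3} \approx 0.33333$)
$E{\left(O,Q \right)} = - \frac{1}{15}$ ($E{\left(O,Q \right)} = \left(- \frac{1}{5}\right) \frac{1}{3} = - \frac{1}{15}$)
$q{\left(R \right)} = -3 + R$
$h{\left(l \right)} = \frac{7 l}{15}$ ($h{\left(l \right)} = - \frac{l}{15} \left(-3 - 4\right) = - \frac{l}{15} \left(-7\right) = \frac{7 l}{15}$)
$h{\left(-30 \right)} - M{\left(-29 \right)} = \frac{7}{15} \left(-30\right) - \left(5 - -29\right) = -14 - \left(5 + 29\right) = -14 - 34 = -48$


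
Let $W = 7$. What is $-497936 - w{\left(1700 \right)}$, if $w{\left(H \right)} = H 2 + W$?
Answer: $-501343$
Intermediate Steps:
$w{\left(H \right)} = 7 + 2 H$ ($w{\left(H \right)} = H 2 + 7 = 2 H + 7 = 7 + 2 H$)
$-497936 - w{\left(1700 \right)} = -497936 - \left(7 + 2 \cdot 1700\right) = -497936 - \left(7 + 3400\right) = -497936 - 3407 = -501343$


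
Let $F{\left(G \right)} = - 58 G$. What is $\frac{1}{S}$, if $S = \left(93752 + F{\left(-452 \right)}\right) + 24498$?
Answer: $\frac{1}{144466} \approx 6.922 \cdot 10^{-6}$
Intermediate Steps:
$S = 144466$ ($S = \left(93752 - -26216\right) + 24498 = \left(93752 + 26216\right) + 24498 = 119968 + 24498 = 144466$)
$\frac{1}{S} = \frac{1}{144466}$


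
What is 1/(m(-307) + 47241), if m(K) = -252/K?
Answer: 307/14503239 ≈ 2.1168e-5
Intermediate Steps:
1/(m(-307) + 47241) = 1/(-252/(-307) + 47241) = 1/(-252*(-1/307) + 47241) = 1/(252/307 + 47241) = 1/(14503239/307) = 307/14503239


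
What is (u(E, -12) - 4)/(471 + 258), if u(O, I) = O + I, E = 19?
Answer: 1/243 ≈ 0.0041152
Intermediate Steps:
u(O, I) = I + O
(u(E, -12) - 4)/(471 + 258) = ((-12 + 19) - 4)/(471 + 258) = (7 - 4)/729 = 3*(1/729) = 1/243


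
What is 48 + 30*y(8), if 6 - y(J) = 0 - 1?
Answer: 258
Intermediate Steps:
y(J) = 7 (y(J) = 6 - (0 - 1) = 6 - 1*(-1) = 6 + 1 = 7)
48 + 30*y(8) = 48 + 30*7 = 48 + 210 = 258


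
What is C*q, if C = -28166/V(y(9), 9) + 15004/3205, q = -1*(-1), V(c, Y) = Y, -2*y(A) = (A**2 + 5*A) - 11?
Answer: -90136994/28845 ≈ -3124.9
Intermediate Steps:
y(A) = 11/2 - 5*A/2 - A**2/2 (y(A) = -((A**2 + 5*A) - 11)/2 = -(-11 + A**2 + 5*A)/2 = 11/2 - 5*A/2 - A**2/2)
q = 1
C = -90136994/28845 (C = -28166/9 + 15004/3205 = -90136994/28845 ≈ -3124.9)
C*q = -90136994/28845*1 = -90136994/28845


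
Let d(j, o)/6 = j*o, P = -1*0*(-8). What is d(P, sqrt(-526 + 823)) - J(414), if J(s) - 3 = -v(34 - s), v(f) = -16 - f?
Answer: 361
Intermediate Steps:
P = 0 (P = 0*(-8) = 0)
J(s) = 53 - s (J(s) = 3 - (-16 - (34 - s)) = 3 - (-16 + (-34 + s)) = 3 - (-50 + s) = 3 + (50 - s) = 53 - s)
d(j, o) = 6*j*o (d(j, o) = 6*(j*o) = 6*j*o)
d(P, sqrt(-526 + 823)) - J(414) = 6*0*sqrt(-526 + 823) - (53 - 1*414) = 6*0*sqrt(297) - (53 - 414) = 6*0*(3*sqrt(33)) - 1*(-361) = 0 + 361 = 361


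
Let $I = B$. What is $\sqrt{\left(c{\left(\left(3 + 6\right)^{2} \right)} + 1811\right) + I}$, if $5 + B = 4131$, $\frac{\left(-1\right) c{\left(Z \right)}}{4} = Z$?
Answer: $\sqrt{5613} \approx 74.92$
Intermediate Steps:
$c{\left(Z \right)} = - 4 Z$
$B = 4126$ ($B = -5 + 4131 = 4126$)
$I = 4126$
$\sqrt{\left(c{\left(\left(3 + 6\right)^{2} \right)} + 1811\right) + I} = \sqrt{\left(- 4 \left(3 + 6\right)^{2} + 1811\right) + 4126} = \sqrt{\left(- 4 \cdot 9^{2} + 1811\right) + 4126} = \sqrt{\left(\left(-4\right) 81 + 1811\right) + 4126} = \sqrt{\left(-324 + 1811\right) + 4126} = \sqrt{1487 + 4126} = \sqrt{5613}$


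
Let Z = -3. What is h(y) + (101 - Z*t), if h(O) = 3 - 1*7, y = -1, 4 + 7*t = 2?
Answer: 673/7 ≈ 96.143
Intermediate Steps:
t = -2/7 (t = -4/7 + (⅐)*2 = -4/7 + 2/7 = -2/7 ≈ -0.28571)
h(O) = -4 (h(O) = 3 - 7 = -4)
h(y) + (101 - Z*t) = -4 + (101 - (-3)*(-2)/7) = -4 + (101 - 1*6/7) = -4 + (101 - 6/7) = -4 + 701/7 = 673/7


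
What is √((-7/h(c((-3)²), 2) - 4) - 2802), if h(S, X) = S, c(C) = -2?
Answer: I*√11210/2 ≈ 52.939*I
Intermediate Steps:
√((-7/h(c((-3)²), 2) - 4) - 2802) = √((-7/(-2) - 4) - 2802) = √((-7*(-½) - 4) - 2802) = √((7/2 - 4) - 2802) = √(-½ - 2802) = √(-5605/2) = I*√11210/2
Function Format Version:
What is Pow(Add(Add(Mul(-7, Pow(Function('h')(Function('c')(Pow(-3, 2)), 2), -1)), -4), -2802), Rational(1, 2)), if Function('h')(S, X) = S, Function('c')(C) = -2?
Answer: Mul(Rational(1, 2), I, Pow(11210, Rational(1, 2))) ≈ Mul(52.939, I)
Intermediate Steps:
Pow(Add(Add(Mul(-7, Pow(Function('h')(Function('c')(Pow(-3, 2)), 2), -1)), -4), -2802), Rational(1, 2)) = Pow(Add(Add(Mul(-7, Pow(-2, -1)), -4), -2802), Rational(1, 2)) = Pow(Add(Add(Mul(-7, Rational(-1, 2)), -4), -2802), Rational(1, 2)) = Pow(Add(Add(Rational(7, 2), -4), -2802), Rational(1, 2)) = Pow(Add(Rational(-1, 2), -2802), Rational(1, 2)) = Pow(Rational(-5605, 2), Rational(1, 2)) = Mul(Rational(1, 2), I, Pow(11210, Rational(1, 2)))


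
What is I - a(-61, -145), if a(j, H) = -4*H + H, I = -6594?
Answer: -7029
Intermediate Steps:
a(j, H) = -3*H
I - a(-61, -145) = -6594 - (-3)*(-145) = -6594 - 1*435 = -6594 - 435 = -7029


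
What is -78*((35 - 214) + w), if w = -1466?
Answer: 128310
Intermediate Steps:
-78*((35 - 214) + w) = -78*((35 - 214) - 1466) = -78*(-179 - 1466) = -78*(-1645) = 128310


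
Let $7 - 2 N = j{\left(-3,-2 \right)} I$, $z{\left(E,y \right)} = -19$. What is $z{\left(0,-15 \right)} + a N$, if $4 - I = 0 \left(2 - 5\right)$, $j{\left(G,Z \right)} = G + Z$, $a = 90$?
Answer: $1196$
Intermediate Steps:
$I = 4$ ($I = 4 - 0 \left(2 - 5\right) = 4 - 0 \left(-3\right) = 4 - 0 = 4 + 0 = 4$)
$N = \frac{27}{2}$ ($N = \frac{7}{2} - \frac{\left(-3 - 2\right) 4}{2} = \frac{7}{2} - \frac{\left(-5\right) 4}{2} = \frac{7}{2} - -10 = \frac{7}{2} + 10 = \frac{27}{2} \approx 13.5$)
$z{\left(0,-15 \right)} + a N = -19 + 90 \cdot \frac{27}{2} = -19 + 1215 = 1196$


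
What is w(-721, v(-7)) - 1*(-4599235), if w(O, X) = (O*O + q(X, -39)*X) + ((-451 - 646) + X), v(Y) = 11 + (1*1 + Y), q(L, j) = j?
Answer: 5117789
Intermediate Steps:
v(Y) = 12 + Y (v(Y) = 11 + (1 + Y) = 12 + Y)
w(O, X) = -1097 + O² - 38*X (w(O, X) = (O*O - 39*X) + ((-451 - 646) + X) = (O² - 39*X) + (-1097 + X) = -1097 + O² - 38*X)
w(-721, v(-7)) - 1*(-4599235) = (-1097 + (-721)² - 38*(12 - 7)) - 1*(-4599235) = (-1097 + 519841 - 38*5) + 4599235 = (-1097 + 519841 - 190) + 4599235 = 518554 + 4599235 = 5117789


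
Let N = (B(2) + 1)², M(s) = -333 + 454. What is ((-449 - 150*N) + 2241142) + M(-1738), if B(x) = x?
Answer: 2239464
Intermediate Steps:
M(s) = 121
N = 9 (N = (2 + 1)² = 3² = 9)
((-449 - 150*N) + 2241142) + M(-1738) = ((-449 - 150*9) + 2241142) + 121 = ((-449 - 1350) + 2241142) + 121 = (-1799 + 2241142) + 121 = 2239343 + 121 = 2239464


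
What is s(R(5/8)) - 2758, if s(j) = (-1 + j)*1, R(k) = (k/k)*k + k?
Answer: -11031/4 ≈ -2757.8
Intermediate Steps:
R(k) = 2*k (R(k) = 1*k + k = k + k = 2*k)
s(j) = -1 + j
s(R(5/8)) - 2758 = (-1 + 2*(5/8)) - 2758 = (-1 + 5/4) - 2758 = ¼ - 2758 = -11031/4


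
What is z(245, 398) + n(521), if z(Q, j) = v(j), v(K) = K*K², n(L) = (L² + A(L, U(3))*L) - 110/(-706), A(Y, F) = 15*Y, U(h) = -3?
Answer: 23787910399/353 ≈ 6.7388e+7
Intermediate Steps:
n(L) = 55/353 + 16*L² (n(L) = (L² + (15*L)*L) - 110/(-706) = (L² + 15*L²) - 110*(-1/706) = 16*L² + 55/353 = 55/353 + 16*L²)
v(K) = K³
z(Q, j) = j³
z(245, 398) + n(521) = 398³ + (55/353 + 16*521²) = 63044792 + (55/353 + 16*271441) = 63044792 + (55/353 + 4343056) = 63044792 + 1533098823/353 = 23787910399/353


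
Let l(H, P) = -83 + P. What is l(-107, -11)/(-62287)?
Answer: 94/62287 ≈ 0.0015091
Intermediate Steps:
l(-107, -11)/(-62287) = (-83 - 11)/(-62287) = -94*(-1/62287) = 94/62287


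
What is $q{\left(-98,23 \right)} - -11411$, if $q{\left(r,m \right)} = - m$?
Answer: $11388$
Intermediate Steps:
$q{\left(-98,23 \right)} - -11411 = \left(-1\right) 23 - -11411 = -23 + 11411 = 11388$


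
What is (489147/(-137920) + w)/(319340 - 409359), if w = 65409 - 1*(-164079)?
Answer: -31650495813/12415420480 ≈ -2.5493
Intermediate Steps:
w = 229488 (w = 65409 + 164079 = 229488)
(489147/(-137920) + w)/(319340 - 409359) = (489147/(-137920) + 229488)/(319340 - 409359) = (489147*(-1/137920) + 229488)/(-90019) = (-489147/137920 + 229488)*(-1/90019) = (31650495813/137920)*(-1/90019) = -31650495813/12415420480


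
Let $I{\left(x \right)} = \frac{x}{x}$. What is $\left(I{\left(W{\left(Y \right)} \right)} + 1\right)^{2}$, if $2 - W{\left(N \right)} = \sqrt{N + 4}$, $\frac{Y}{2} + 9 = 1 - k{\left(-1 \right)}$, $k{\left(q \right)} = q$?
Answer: $4$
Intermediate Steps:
$Y = -14$ ($Y = -18 + 2 \left(1 - -1\right) = -18 + 2 \left(1 + 1\right) = -18 + 2 \cdot 2 = -18 + 4 = -14$)
$W{\left(N \right)} = 2 - \sqrt{4 + N}$ ($W{\left(N \right)} = 2 - \sqrt{N + 4} = 2 - \sqrt{4 + N}$)
$I{\left(x \right)} = 1$
$\left(I{\left(W{\left(Y \right)} \right)} + 1\right)^{2} = \left(1 + 1\right)^{2} = 2^{2} = 4$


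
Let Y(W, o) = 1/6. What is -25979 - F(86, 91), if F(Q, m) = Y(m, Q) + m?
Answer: -156421/6 ≈ -26070.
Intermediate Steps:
Y(W, o) = ⅙ (Y(W, o) = 1*(⅙) = ⅙)
F(Q, m) = ⅙ + m
-25979 - F(86, 91) = -25979 - (⅙ + 91) = -25979 - 1*547/6 = -25979 - 547/6 = -156421/6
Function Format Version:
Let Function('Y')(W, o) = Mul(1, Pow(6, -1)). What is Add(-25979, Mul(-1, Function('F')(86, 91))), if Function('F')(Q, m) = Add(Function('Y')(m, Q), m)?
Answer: Rational(-156421, 6) ≈ -26070.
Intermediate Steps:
Function('Y')(W, o) = Rational(1, 6) (Function('Y')(W, o) = Mul(1, Rational(1, 6)) = Rational(1, 6))
Function('F')(Q, m) = Add(Rational(1, 6), m)
Add(-25979, Mul(-1, Function('F')(86, 91))) = Add(-25979, Mul(-1, Add(Rational(1, 6), 91))) = Add(-25979, Mul(-1, Rational(547, 6))) = Add(-25979, Rational(-547, 6)) = Rational(-156421, 6)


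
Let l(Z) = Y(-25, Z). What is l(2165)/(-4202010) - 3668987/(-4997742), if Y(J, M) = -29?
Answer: 1284772083199/1750046821785 ≈ 0.73414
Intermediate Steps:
l(Z) = -29
l(2165)/(-4202010) - 3668987/(-4997742) = -29/(-4202010) - 3668987/(-4997742) = -29*(-1/4202010) - 3668987*(-1/4997742) = 29/4202010 + 3668987/4997742 = 1284772083199/1750046821785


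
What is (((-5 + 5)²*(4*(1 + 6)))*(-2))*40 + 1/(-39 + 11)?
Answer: -1/28 ≈ -0.035714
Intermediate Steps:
(((-5 + 5)²*(4*(1 + 6)))*(-2))*40 + 1/(-39 + 11) = ((0²*(4*7))*(-2))*40 + 1/(-28) = ((0*28)*(-2))*40 - 1/28 = (0*(-2))*40 - 1/28 = 0*40 - 1/28 = 0 - 1/28 = -1/28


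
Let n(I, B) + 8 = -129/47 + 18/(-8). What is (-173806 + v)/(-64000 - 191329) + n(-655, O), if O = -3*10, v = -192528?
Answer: -554897955/48001852 ≈ -11.560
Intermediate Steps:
O = -30
n(I, B) = -2443/188 (n(I, B) = -8 + (-129/47 + 18/(-8)) = -8 + (-129*1/47 + 18*(-1/8)) = -8 + (-129/47 - 9/4) = -8 - 939/188 = -2443/188)
(-173806 + v)/(-64000 - 191329) + n(-655, O) = (-173806 - 192528)/(-64000 - 191329) - 2443/188 = -366334/(-255329) - 2443/188 = -366334*(-1/255329) - 2443/188 = 366334/255329 - 2443/188 = -554897955/48001852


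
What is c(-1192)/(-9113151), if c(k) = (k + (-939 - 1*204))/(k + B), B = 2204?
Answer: 2335/9222508812 ≈ 2.5318e-7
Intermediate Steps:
c(k) = (-1143 + k)/(2204 + k) (c(k) = (k + (-939 - 1*204))/(k + 2204) = (k + (-939 - 204))/(2204 + k) = (k - 1143)/(2204 + k) = (-1143 + k)/(2204 + k))
c(-1192)/(-9113151) = ((-1143 - 1192)/(2204 - 1192))/(-9113151) = (-2335/1012)*(-1/9113151) = ((1/1012)*(-2335))*(-1/9113151) = -2335/1012*(-1/9113151) = 2335/9222508812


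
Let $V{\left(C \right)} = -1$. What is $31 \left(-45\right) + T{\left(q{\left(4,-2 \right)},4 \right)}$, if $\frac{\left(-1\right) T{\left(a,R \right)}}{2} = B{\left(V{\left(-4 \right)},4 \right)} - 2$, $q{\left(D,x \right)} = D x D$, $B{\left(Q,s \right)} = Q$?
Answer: $-1389$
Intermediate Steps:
$q{\left(D,x \right)} = x D^{2}$
$T{\left(a,R \right)} = 6$ ($T{\left(a,R \right)} = - 2 \left(-1 - 2\right) = \left(-2\right) \left(-3\right) = 6$)
$31 \left(-45\right) + T{\left(q{\left(4,-2 \right)},4 \right)} = 31 \left(-45\right) + 6 = -1395 + 6 = -1389$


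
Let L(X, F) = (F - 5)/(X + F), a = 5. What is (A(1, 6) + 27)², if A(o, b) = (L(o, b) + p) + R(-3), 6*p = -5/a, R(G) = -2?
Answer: 1100401/1764 ≈ 623.81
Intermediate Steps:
L(X, F) = (-5 + F)/(F + X)
p = -⅙ (p = (-5/5)/6 = (-5*⅕)/6 = (⅙)*(-1) = -⅙ ≈ -0.16667)
A(o, b) = -13/6 + (-5 + b)/(b + o) (A(o, b) = ((-5 + b)/(b + o) - ⅙) - 2 = (-⅙ + (-5 + b)/(b + o)) - 2 = -13/6 + (-5 + b)/(b + o))
(A(1, 6) + 27)² = ((-13/6 + (-5 + 6)/(6 + 1)) + 27)² = ((-13/6 + 1/7) + 27)² = ((-13/6 + (⅐)*1) + 27)² = ((-13/6 + ⅐) + 27)² = (-85/42 + 27)² = (1049/42)² = 1100401/1764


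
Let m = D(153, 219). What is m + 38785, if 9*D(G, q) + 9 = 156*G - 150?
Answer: 124258/3 ≈ 41419.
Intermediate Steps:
D(G, q) = -53/3 + 52*G/3 (D(G, q) = -1 + (156*G - 150)/9 = -1 + (-150 + 156*G)/9 = -1 + (-50/3 + 52*G/3) = -53/3 + 52*G/3)
m = 7903/3 (m = -53/3 + (52/3)*153 = -53/3 + 2652 = 7903/3 ≈ 2634.3)
m + 38785 = 7903/3 + 38785 = 124258/3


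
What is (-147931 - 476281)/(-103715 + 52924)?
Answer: 624212/50791 ≈ 12.290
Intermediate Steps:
(-147931 - 476281)/(-103715 + 52924) = -624212/(-50791) = -624212*(-1/50791) = 624212/50791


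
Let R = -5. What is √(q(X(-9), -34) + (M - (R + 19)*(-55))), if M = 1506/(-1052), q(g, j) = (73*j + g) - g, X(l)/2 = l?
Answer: I*√474065390/526 ≈ 41.394*I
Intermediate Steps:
X(l) = 2*l
q(g, j) = 73*j (q(g, j) = (g + 73*j) - g = 73*j)
M = -753/526 (M = 1506*(-1/1052) = -753/526 ≈ -1.4316)
√(q(X(-9), -34) + (M - (R + 19)*(-55))) = √(73*(-34) + (-753/526 - (-5 + 19)*(-55))) = √(-2482 + (-753/526 - 14*(-55))) = √(-2482 + (-753/526 - 1*(-770))) = √(-2482 + (-753/526 + 770)) = √(-2482 + 404267/526) = √(-901265/526) = I*√474065390/526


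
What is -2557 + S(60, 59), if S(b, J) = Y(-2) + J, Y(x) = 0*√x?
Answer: -2498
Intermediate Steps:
Y(x) = 0
S(b, J) = J (S(b, J) = 0 + J = J)
-2557 + S(60, 59) = -2557 + 59 = -2498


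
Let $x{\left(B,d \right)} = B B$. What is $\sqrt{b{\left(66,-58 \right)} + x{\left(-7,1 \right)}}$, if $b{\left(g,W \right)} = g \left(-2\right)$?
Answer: $i \sqrt{83} \approx 9.1104 i$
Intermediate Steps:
$b{\left(g,W \right)} = - 2 g$
$x{\left(B,d \right)} = B^{2}$
$\sqrt{b{\left(66,-58 \right)} + x{\left(-7,1 \right)}} = \sqrt{\left(-2\right) 66 + \left(-7\right)^{2}} = \sqrt{-132 + 49} = \sqrt{-83} = i \sqrt{83}$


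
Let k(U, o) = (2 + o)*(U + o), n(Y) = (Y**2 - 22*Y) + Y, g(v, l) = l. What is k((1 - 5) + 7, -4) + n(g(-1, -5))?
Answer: 132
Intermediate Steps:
n(Y) = Y**2 - 21*Y
k((1 - 5) + 7, -4) + n(g(-1, -5)) = ((-4)**2 + 2*((1 - 5) + 7) + 2*(-4) + ((1 - 5) + 7)*(-4)) - 5*(-21 - 5) = (16 + 2*(-4 + 7) - 8 + (-4 + 7)*(-4)) - 5*(-26) = (16 + 2*3 - 8 + 3*(-4)) + 130 = (16 + 6 - 8 - 12) + 130 = 2 + 130 = 132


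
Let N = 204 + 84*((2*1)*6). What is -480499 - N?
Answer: -481711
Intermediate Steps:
N = 1212 (N = 204 + 84*(2*6) = 204 + 84*12 = 204 + 1008 = 1212)
-480499 - N = -480499 - 1*1212 = -480499 - 1212 = -481711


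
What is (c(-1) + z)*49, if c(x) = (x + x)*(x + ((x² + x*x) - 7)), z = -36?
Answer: -1176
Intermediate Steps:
c(x) = 2*x*(-7 + x + 2*x²) (c(x) = (2*x)*(x + ((x² + x²) - 7)) = (2*x)*(x + (2*x² - 7)) = (2*x)*(x + (-7 + 2*x²)) = (2*x)*(-7 + x + 2*x²) = 2*x*(-7 + x + 2*x²))
(c(-1) + z)*49 = (2*(-1)*(-7 - 1 + 2*(-1)²) - 36)*49 = (2*(-1)*(-7 - 1 + 2*1) - 36)*49 = (2*(-1)*(-7 - 1 + 2) - 36)*49 = (2*(-1)*(-6) - 36)*49 = (12 - 36)*49 = -24*49 = -1176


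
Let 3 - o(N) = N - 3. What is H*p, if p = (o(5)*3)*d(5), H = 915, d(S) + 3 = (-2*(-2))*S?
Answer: 46665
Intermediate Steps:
d(S) = -3 + 4*S (d(S) = -3 + (-2*(-2))*S = -3 + 4*S)
o(N) = 6 - N (o(N) = 3 - (N - 3) = 3 - (-3 + N) = 3 + (3 - N) = 6 - N)
p = 51 (p = ((6 - 1*5)*3)*(-3 + 4*5) = ((6 - 5)*3)*(-3 + 20) = (1*3)*17 = 3*17 = 51)
H*p = 915*51 = 46665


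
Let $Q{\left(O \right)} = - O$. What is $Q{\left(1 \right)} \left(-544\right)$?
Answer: $544$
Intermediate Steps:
$Q{\left(1 \right)} \left(-544\right) = \left(-1\right) 1 \left(-544\right) = \left(-1\right) \left(-544\right) = 544$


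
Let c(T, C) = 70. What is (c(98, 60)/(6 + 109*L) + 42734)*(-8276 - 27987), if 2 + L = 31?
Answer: -4907785392424/3167 ≈ -1.5497e+9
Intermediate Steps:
L = 29 (L = -2 + 31 = 29)
(c(98, 60)/(6 + 109*L) + 42734)*(-8276 - 27987) = (70/(6 + 109*29) + 42734)*(-8276 - 27987) = (70/(6 + 3161) + 42734)*(-36263) = (70/3167 + 42734)*(-36263) = (135338648/3167)*(-36263) = -4907785392424/3167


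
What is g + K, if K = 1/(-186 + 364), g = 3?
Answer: 535/178 ≈ 3.0056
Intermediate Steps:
K = 1/178 ≈ 0.0056180
g + K = 3 + 1/178 = 535/178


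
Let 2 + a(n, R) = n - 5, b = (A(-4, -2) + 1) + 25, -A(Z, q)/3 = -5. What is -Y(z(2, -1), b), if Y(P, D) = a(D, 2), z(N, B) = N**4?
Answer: -34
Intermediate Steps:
A(Z, q) = 15 (A(Z, q) = -3*(-5) = 15)
b = 41 (b = (15 + 1) + 25 = 16 + 25 = 41)
a(n, R) = -7 + n (a(n, R) = -2 + (n - 5) = -2 + (-5 + n) = -7 + n)
Y(P, D) = -7 + D
-Y(z(2, -1), b) = -(-7 + 41) = -1*34 = -34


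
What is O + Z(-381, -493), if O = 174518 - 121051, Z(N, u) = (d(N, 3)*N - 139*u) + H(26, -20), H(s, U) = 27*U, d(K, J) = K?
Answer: 266615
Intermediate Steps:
Z(N, u) = -540 + N² - 139*u (Z(N, u) = (N*N - 139*u) + 27*(-20) = (N² - 139*u) - 540 = -540 + N² - 139*u)
O = 53467
O + Z(-381, -493) = 53467 + (-540 + (-381)² - 139*(-493)) = 53467 + (-540 + 145161 + 68527) = 53467 + 213148 = 266615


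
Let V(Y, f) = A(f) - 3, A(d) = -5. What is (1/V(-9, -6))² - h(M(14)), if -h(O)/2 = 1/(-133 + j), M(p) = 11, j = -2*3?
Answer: 11/8896 ≈ 0.0012365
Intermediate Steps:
j = -6
V(Y, f) = -8 (V(Y, f) = -5 - 3 = -8)
h(O) = 2/139 (h(O) = -2/(-133 - 6) = -2/(-139) = -2*(-1/139) = 2/139)
(1/V(-9, -6))² - h(M(14)) = (1/(-8))² - 1*2/139 = (-⅛)² - 2/139 = 1/64 - 2/139 = 11/8896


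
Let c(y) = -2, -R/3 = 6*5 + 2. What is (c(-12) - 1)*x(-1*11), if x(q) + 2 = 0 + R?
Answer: 294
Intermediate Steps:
R = -96 (R = -3*(6*5 + 2) = -3*(30 + 2) = -3*32 = -96)
x(q) = -98 (x(q) = -2 + (0 - 96) = -2 - 96 = -98)
(c(-12) - 1)*x(-1*11) = (-2 - 1)*(-98) = -3*(-98) = 294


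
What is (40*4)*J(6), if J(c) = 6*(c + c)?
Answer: 11520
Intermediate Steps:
J(c) = 12*c (J(c) = 6*(2*c) = 12*c)
(40*4)*J(6) = (40*4)*(12*6) = 160*72 = 11520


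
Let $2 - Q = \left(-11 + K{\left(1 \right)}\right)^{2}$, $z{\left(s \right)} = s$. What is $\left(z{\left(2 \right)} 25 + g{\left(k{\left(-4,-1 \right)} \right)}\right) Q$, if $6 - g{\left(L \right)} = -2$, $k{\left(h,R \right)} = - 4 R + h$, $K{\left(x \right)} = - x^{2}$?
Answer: $-8236$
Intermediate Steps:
$k{\left(h,R \right)} = h - 4 R$
$g{\left(L \right)} = 8$ ($g{\left(L \right)} = 6 - -2 = 6 + 2 = 8$)
$Q = -142$ ($Q = 2 - \left(-11 - 1^{2}\right)^{2} = 2 - \left(-11 - 1\right)^{2} = 2 - \left(-12\right)^{2} = 2 - 144 = -142$)
$\left(z{\left(2 \right)} 25 + g{\left(k{\left(-4,-1 \right)} \right)}\right) Q = \left(2 \cdot 25 + 8\right) \left(-142\right) = \left(50 + 8\right) \left(-142\right) = 58 \left(-142\right) = -8236$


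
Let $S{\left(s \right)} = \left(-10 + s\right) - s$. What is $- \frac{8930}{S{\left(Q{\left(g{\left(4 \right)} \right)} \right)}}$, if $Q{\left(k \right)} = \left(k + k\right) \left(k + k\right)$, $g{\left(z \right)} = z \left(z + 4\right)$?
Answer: $893$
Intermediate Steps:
$g{\left(z \right)} = z \left(4 + z\right)$
$Q{\left(k \right)} = 4 k^{2}$ ($Q{\left(k \right)} = 2 k 2 k = 4 k^{2}$)
$S{\left(s \right)} = -10$
$- \frac{8930}{S{\left(Q{\left(g{\left(4 \right)} \right)} \right)}} = - \frac{8930}{-10} = \left(-8930\right) \left(- \frac{1}{10}\right) = 893$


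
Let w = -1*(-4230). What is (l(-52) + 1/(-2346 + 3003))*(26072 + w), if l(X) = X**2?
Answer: 53832381758/657 ≈ 8.1937e+7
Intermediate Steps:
w = 4230
(l(-52) + 1/(-2346 + 3003))*(26072 + w) = ((-52)**2 + 1/(-2346 + 3003))*(26072 + 4230) = (2704 + 1/657)*30302 = (1776529/657)*30302 = 53832381758/657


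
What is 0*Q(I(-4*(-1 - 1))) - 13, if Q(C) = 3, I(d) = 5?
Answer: -13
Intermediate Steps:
0*Q(I(-4*(-1 - 1))) - 13 = 0*3 - 13 = 0 - 13 = -13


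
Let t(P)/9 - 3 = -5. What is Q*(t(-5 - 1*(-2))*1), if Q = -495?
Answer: 8910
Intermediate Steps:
t(P) = -18 (t(P) = 27 + 9*(-5) = 27 - 45 = -18)
Q*(t(-5 - 1*(-2))*1) = -(-8910) = -495*(-18) = 8910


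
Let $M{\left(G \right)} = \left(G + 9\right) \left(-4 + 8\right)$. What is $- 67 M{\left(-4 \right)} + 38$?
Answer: $-1302$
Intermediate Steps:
$M{\left(G \right)} = 36 + 4 G$ ($M{\left(G \right)} = \left(9 + G\right) 4 = 36 + 4 G$)
$- 67 M{\left(-4 \right)} + 38 = - 67 \left(36 + 4 \left(-4\right)\right) + 38 = - 67 \left(36 - 16\right) + 38 = \left(-67\right) 20 + 38 = -1340 + 38 = -1302$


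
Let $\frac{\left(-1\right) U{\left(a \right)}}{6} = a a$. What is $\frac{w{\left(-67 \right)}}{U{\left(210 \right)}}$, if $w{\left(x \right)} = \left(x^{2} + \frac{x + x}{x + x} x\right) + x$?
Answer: $- \frac{871}{52920} \approx -0.016459$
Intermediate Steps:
$U{\left(a \right)} = - 6 a^{2}$ ($U{\left(a \right)} = - 6 a a = - 6 a^{2}$)
$w{\left(x \right)} = x^{2} + 2 x$ ($w{\left(x \right)} = \left(x^{2} + \frac{2 x}{2 x} x\right) + x = \left(x^{2} + 2 x \frac{1}{2 x} x\right) + x = \left(x^{2} + 1 x\right) + x = \left(x^{2} + x\right) + x = \left(x + x^{2}\right) + x = x^{2} + 2 x$)
$\frac{w{\left(-67 \right)}}{U{\left(210 \right)}} = \frac{\left(-67\right) \left(2 - 67\right)}{\left(-6\right) 210^{2}} = \frac{\left(-67\right) \left(-65\right)}{\left(-6\right) 44100} = \frac{4355}{-264600} = 4355 \left(- \frac{1}{264600}\right) = - \frac{871}{52920}$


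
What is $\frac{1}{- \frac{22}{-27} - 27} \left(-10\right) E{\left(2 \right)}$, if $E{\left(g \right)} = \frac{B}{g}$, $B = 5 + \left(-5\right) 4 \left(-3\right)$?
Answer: $\frac{8775}{707} \approx 12.412$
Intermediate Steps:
$B = 65$ ($B = 5 - -60 = 5 + 60 = 65$)
$E{\left(g \right)} = \frac{65}{g}$
$\frac{1}{- \frac{22}{-27} - 27} \left(-10\right) E{\left(2 \right)} = \frac{1}{- \frac{22}{-27} - 27} \left(-10\right) \frac{65}{2} = \frac{1}{\left(-22\right) \left(- \frac{1}{27}\right) - 27} \left(-10\right) 65 \cdot \frac{1}{2} = \frac{1}{\frac{22}{27} - 27} \left(-10\right) \frac{65}{2} = \frac{1}{- \frac{707}{27}} \left(-10\right) \frac{65}{2} = \left(- \frac{27}{707}\right) \left(-10\right) \frac{65}{2} = \frac{270}{707} \cdot \frac{65}{2} = \frac{8775}{707}$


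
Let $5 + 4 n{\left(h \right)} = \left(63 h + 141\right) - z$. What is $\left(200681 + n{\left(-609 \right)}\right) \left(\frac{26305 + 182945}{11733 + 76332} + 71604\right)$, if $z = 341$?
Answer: $\frac{26770857577764}{1957} \approx 1.368 \cdot 10^{10}$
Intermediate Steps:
$n{\left(h \right)} = - \frac{205}{4} + \frac{63 h}{4}$ ($n{\left(h \right)} = - \frac{5}{4} + \frac{\left(63 h + 141\right) - 341}{4} = - \frac{5}{4} + \frac{\left(141 + 63 h\right) - 341}{4} = - \frac{5}{4} + \frac{-200 + 63 h}{4} = - \frac{5}{4} + \left(-50 + \frac{63 h}{4}\right) = - \frac{205}{4} + \frac{63 h}{4}$)
$\left(200681 + n{\left(-609 \right)}\right) \left(\frac{26305 + 182945}{11733 + 76332} + 71604\right) = \left(200681 + \left(- \frac{205}{4} + \frac{63}{4} \left(-609\right)\right)\right) \left(\frac{26305 + 182945}{11733 + 76332} + 71604\right) = \left(200681 - 9643\right) \left(\frac{209250}{88065} + 71604\right) = \left(200681 - 9643\right) \left(209250 \cdot \frac{1}{88065} + 71604\right) = 191038 \left(\frac{4650}{1957} + 71604\right) = 191038 \cdot \frac{140133678}{1957} = \frac{26770857577764}{1957}$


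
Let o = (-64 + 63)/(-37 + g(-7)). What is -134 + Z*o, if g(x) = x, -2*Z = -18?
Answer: -5887/44 ≈ -133.80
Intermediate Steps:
Z = 9 (Z = -1/2*(-18) = 9)
o = 1/44 (o = (-64 + 63)/(-37 - 7) = -1/(-44) = -1*(-1/44) = 1/44 ≈ 0.022727)
-134 + Z*o = -134 + 9*(1/44) = -134 + 9/44 = -5887/44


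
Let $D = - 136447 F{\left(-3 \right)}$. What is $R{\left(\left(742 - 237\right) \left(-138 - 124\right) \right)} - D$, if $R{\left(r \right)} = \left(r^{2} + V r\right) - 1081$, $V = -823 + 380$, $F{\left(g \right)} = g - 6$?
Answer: $17563320326$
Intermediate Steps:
$F{\left(g \right)} = -6 + g$ ($F{\left(g \right)} = g - 6 = -6 + g$)
$D = 1228023$ ($D = - 136447 \left(-6 - 3\right) = \left(-136447\right) \left(-9\right) = 1228023$)
$V = -443$
$R{\left(r \right)} = -1081 + r^{2} - 443 r$ ($R{\left(r \right)} = \left(r^{2} - 443 r\right) - 1081 = -1081 + r^{2} - 443 r$)
$R{\left(\left(742 - 237\right) \left(-138 - 124\right) \right)} - D = \left(-1081 + \left(\left(742 - 237\right) \left(-138 - 124\right)\right)^{2} - 443 \left(742 - 237\right) \left(-138 - 124\right)\right) - 1228023 = \left(-1081 + \left(505 \left(-262\right)\right)^{2} - 443 \cdot 505 \left(-262\right)\right) - 1228023 = \left(-1081 + \left(-132310\right)^{2} - -58613330\right) - 1228023 = \left(-1081 + 17505936100 + 58613330\right) - 1228023 = 17564548349 - 1228023 = 17563320326$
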